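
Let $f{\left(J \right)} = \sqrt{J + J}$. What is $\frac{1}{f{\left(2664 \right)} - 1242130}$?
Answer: $- \frac{621065}{771443465786} - \frac{3 \sqrt{37}}{385721732893} \approx -8.0512 \cdot 10^{-7}$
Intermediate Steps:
$f{\left(J \right)} = \sqrt{2} \sqrt{J}$ ($f{\left(J \right)} = \sqrt{2 J} = \sqrt{2} \sqrt{J}$)
$\frac{1}{f{\left(2664 \right)} - 1242130} = \frac{1}{\sqrt{2} \sqrt{2664} - 1242130} = \frac{1}{\sqrt{2} \cdot 6 \sqrt{74} - 1242130} = \frac{1}{12 \sqrt{37} - 1242130} = \frac{1}{-1242130 + 12 \sqrt{37}}$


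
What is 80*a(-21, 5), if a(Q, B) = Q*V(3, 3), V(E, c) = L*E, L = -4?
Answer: 20160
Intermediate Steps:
V(E, c) = -4*E
a(Q, B) = -12*Q (a(Q, B) = Q*(-4*3) = Q*(-12) = -12*Q)
80*a(-21, 5) = 80*(-12*(-21)) = 80*252 = 20160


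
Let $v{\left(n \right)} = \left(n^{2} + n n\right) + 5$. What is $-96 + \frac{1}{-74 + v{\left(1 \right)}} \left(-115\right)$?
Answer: $- \frac{6317}{67} \approx -94.284$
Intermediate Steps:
$v{\left(n \right)} = 5 + 2 n^{2}$ ($v{\left(n \right)} = \left(n^{2} + n^{2}\right) + 5 = 2 n^{2} + 5 = 5 + 2 n^{2}$)
$-96 + \frac{1}{-74 + v{\left(1 \right)}} \left(-115\right) = -96 + \frac{1}{-74 + \left(5 + 2 \cdot 1^{2}\right)} \left(-115\right) = -96 + \frac{1}{-74 + \left(5 + 2 \cdot 1\right)} \left(-115\right) = -96 + \frac{1}{-74 + \left(5 + 2\right)} \left(-115\right) = -96 + \frac{1}{-74 + 7} \left(-115\right) = -96 + \frac{1}{-67} \left(-115\right) = -96 - - \frac{115}{67} = -96 + \frac{115}{67} = - \frac{6317}{67}$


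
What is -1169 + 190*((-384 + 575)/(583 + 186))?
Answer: -862671/769 ≈ -1121.8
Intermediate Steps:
-1169 + 190*((-384 + 575)/(583 + 186)) = -1169 + 190*(191/769) = -1169 + 36290/769 = -862671/769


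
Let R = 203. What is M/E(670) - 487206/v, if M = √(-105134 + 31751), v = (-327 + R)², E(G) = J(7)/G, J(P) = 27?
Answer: -243603/7688 + 670*I*√73383/27 ≈ -31.686 + 6722.2*I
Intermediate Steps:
E(G) = 27/G
v = 15376 (v = (-327 + 203)² = (-124)² = 15376)
M = I*√73383 (M = √(-73383) = I*√73383 ≈ 270.89*I)
M/E(670) - 487206/v = (I*√73383)/((27/670)) - 487206/15376 = (I*√73383)/((27*(1/670))) - 487206*1/15376 = (I*√73383)/(27/670) - 243603/7688 = (I*√73383)*(670/27) - 243603/7688 = 670*I*√73383/27 - 243603/7688 = -243603/7688 + 670*I*√73383/27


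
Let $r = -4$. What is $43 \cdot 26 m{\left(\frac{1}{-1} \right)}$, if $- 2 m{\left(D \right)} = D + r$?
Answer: $2795$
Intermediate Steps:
$m{\left(D \right)} = 2 - \frac{D}{2}$ ($m{\left(D \right)} = - \frac{D - 4}{2} = - \frac{-4 + D}{2} = 2 - \frac{D}{2}$)
$43 \cdot 26 m{\left(\frac{1}{-1} \right)} = 43 \cdot 26 \left(2 - \frac{1}{2 \left(-1\right)}\right) = 1118 \left(2 - - \frac{1}{2}\right) = 1118 \left(2 + \frac{1}{2}\right) = 1118 \cdot \frac{5}{2} = 2795$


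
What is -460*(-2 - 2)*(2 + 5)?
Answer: 12880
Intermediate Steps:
-460*(-2 - 2)*(2 + 5) = -460*(-4*7) = -460*(-28) = -1*(-12880) = 12880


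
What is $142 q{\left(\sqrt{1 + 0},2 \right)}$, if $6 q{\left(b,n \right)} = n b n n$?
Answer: $\frac{568}{3} \approx 189.33$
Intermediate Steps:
$q{\left(b,n \right)} = \frac{b n^{3}}{6}$ ($q{\left(b,n \right)} = \frac{n b n n}{6} = \frac{b n n^{2}}{6} = \frac{b n^{3}}{6}$)
$142 q{\left(\sqrt{1 + 0},2 \right)} = 142 \frac{\sqrt{1 + 0} \cdot 2^{3}}{6} = 142 \cdot \frac{1}{6} \sqrt{1} \cdot 8 = 142 \cdot \frac{1}{6} \cdot 1 \cdot 8 = 142 \cdot \frac{4}{3} = \frac{568}{3}$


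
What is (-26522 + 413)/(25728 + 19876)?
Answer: -26109/45604 ≈ -0.57252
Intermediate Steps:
(-26522 + 413)/(25728 + 19876) = -26109/45604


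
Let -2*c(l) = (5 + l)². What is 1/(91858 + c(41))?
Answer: 1/90800 ≈ 1.1013e-5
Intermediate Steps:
c(l) = -(5 + l)²/2
1/(91858 + c(41)) = 1/(91858 - (5 + 41)²/2) = 1/(91858 - ½*46²) = 1/(91858 - ½*2116) = 1/(91858 - 1058) = 1/90800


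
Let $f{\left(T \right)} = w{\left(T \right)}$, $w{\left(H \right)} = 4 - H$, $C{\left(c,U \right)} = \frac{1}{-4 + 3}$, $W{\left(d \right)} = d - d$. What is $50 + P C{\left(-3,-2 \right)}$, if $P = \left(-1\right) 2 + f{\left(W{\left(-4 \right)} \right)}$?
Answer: $48$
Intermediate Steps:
$W{\left(d \right)} = 0$
$C{\left(c,U \right)} = -1$ ($C{\left(c,U \right)} = \frac{1}{-1} = -1$)
$f{\left(T \right)} = 4 - T$
$P = 2$ ($P = \left(-1\right) 2 + \left(4 - 0\right) = -2 + \left(4 + 0\right) = -2 + 4 = 2$)
$50 + P C{\left(-3,-2 \right)} = 50 + 2 \left(-1\right) = 50 - 2 = 48$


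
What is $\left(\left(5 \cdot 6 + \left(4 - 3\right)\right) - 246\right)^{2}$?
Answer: $46225$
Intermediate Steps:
$\left(\left(5 \cdot 6 + \left(4 - 3\right)\right) - 246\right)^{2} = \left(\left(30 + \left(4 - 3\right)\right) - 246\right)^{2} = \left(\left(30 + 1\right) - 246\right)^{2} = \left(31 - 246\right)^{2} = \left(-215\right)^{2} = 46225$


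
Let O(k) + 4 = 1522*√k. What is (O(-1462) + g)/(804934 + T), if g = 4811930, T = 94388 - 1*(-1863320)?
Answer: 2405963/1381321 + 761*I*√1462/1381321 ≈ 1.7418 + 0.021065*I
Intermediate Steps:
T = 1957708 (T = 94388 + 1863320 = 1957708)
O(k) = -4 + 1522*√k
(O(-1462) + g)/(804934 + T) = ((-4 + 1522*√(-1462)) + 4811930)/(804934 + 1957708) = ((-4 + 1522*(I*√1462)) + 4811930)/2762642 = ((-4 + 1522*I*√1462) + 4811930)*(1/2762642) = (4811926 + 1522*I*√1462)*(1/2762642) = 2405963/1381321 + 761*I*√1462/1381321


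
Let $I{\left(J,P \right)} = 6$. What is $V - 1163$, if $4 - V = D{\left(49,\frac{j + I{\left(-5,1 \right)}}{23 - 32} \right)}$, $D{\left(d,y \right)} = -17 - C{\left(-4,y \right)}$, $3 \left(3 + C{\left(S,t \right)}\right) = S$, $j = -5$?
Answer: $- \frac{3439}{3} \approx -1146.3$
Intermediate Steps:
$C{\left(S,t \right)} = -3 + \frac{S}{3}$
$D{\left(d,y \right)} = - \frac{38}{3}$ ($D{\left(d,y \right)} = -17 - \left(-3 + \frac{1}{3} \left(-4\right)\right) = -17 - \left(-3 - \frac{4}{3}\right) = -17 - - \frac{13}{3} = -17 + \frac{13}{3} = - \frac{38}{3}$)
$V = \frac{50}{3}$ ($V = 4 - - \frac{38}{3} = 4 + \frac{38}{3} = \frac{50}{3} \approx 16.667$)
$V - 1163 = \frac{50}{3} - 1163 = - \frac{3439}{3}$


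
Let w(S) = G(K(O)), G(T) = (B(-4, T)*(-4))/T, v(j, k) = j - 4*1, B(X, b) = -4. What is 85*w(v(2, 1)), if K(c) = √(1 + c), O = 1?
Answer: 680*√2 ≈ 961.67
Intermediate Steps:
v(j, k) = -4 + j (v(j, k) = j - 4 = -4 + j)
G(T) = 16/T (G(T) = (-4*(-4))/T = 16/T)
w(S) = 8*√2 (w(S) = 16/(√(1 + 1)) = 16/(√2) = 16*(√2/2) = 8*√2)
85*w(v(2, 1)) = 85*(8*√2) = 680*√2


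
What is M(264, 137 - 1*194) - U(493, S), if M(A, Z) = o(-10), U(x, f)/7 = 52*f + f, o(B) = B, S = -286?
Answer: 106096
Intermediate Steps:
U(x, f) = 371*f (U(x, f) = 7*(52*f + f) = 7*(53*f) = 371*f)
M(A, Z) = -10
M(264, 137 - 1*194) - U(493, S) = -10 - 371*(-286) = -10 - 1*(-106106) = -10 + 106106 = 106096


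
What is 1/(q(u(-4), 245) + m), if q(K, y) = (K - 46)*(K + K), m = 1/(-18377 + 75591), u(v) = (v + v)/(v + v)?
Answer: -57214/5149259 ≈ -0.011111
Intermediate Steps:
u(v) = 1 (u(v) = (2*v)/((2*v)) = (2*v)*(1/(2*v)) = 1)
m = 1/57214 ≈ 1.7478e-5
q(K, y) = 2*K*(-46 + K) (q(K, y) = (-46 + K)*(2*K) = 2*K*(-46 + K))
1/(q(u(-4), 245) + m) = 1/(2*1*(-46 + 1) + 1/57214) = 1/(2*1*(-45) + 1/57214) = 1/(-90 + 1/57214) = 1/(-5149259/57214) = -57214/5149259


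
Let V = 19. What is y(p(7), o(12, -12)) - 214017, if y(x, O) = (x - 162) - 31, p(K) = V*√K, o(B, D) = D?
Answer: -214210 + 19*√7 ≈ -2.1416e+5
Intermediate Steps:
p(K) = 19*√K
y(x, O) = -193 + x (y(x, O) = (-162 + x) - 31 = -193 + x)
y(p(7), o(12, -12)) - 214017 = (-193 + 19*√7) - 214017 = -214210 + 19*√7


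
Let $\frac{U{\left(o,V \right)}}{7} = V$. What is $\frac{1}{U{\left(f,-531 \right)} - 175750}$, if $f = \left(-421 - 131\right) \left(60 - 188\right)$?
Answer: $- \frac{1}{179467} \approx -5.5721 \cdot 10^{-6}$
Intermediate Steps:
$f = 70656$ ($f = \left(-552\right) \left(-128\right) = 70656$)
$U{\left(o,V \right)} = 7 V$
$\frac{1}{U{\left(f,-531 \right)} - 175750} = \frac{1}{7 \left(-531\right) - 175750} = \frac{1}{-3717 - 175750} = \frac{1}{-179467} = - \frac{1}{179467}$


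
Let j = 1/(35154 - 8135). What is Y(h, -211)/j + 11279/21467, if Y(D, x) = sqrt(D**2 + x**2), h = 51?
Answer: 11279/21467 + 27019*sqrt(47122) ≈ 5.8652e+6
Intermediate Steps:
j = 1/27019 ≈ 3.7011e-5
Y(h, -211)/j + 11279/21467 = sqrt(51**2 + (-211)**2)/(1/27019) + 11279/21467 = sqrt(2601 + 44521)*27019 + 11279*(1/21467) = sqrt(47122)*27019 + 11279/21467 = 27019*sqrt(47122) + 11279/21467 = 11279/21467 + 27019*sqrt(47122)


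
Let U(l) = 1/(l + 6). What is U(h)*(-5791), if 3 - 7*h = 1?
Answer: -40537/44 ≈ -921.29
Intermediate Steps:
h = 2/7 (h = 3/7 - ⅐*1 = 3/7 - ⅐ = 2/7 ≈ 0.28571)
U(l) = 1/(6 + l)
U(h)*(-5791) = -5791/(6 + 2/7) = -5791/(44/7) = (7/44)*(-5791) = -40537/44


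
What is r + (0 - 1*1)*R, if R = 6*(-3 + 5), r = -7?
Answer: -19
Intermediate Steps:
R = 12 (R = 6*2 = 12)
r + (0 - 1*1)*R = -7 + (0 - 1*1)*12 = -7 + (0 - 1)*12 = -7 - 1*12 = -7 - 12 = -19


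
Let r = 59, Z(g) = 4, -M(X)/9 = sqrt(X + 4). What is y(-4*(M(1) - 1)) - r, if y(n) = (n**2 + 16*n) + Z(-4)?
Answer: 6505 + 864*sqrt(5) ≈ 8437.0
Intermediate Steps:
M(X) = -9*sqrt(4 + X) (M(X) = -9*sqrt(X + 4) = -9*sqrt(4 + X))
y(n) = 4 + n**2 + 16*n (y(n) = (n**2 + 16*n) + 4 = 4 + n**2 + 16*n)
y(-4*(M(1) - 1)) - r = (4 + (-4*(-9*sqrt(4 + 1) - 1))**2 + 16*(-4*(-9*sqrt(4 + 1) - 1))) - 1*59 = (4 + (-4*(-9*sqrt(5) - 1))**2 + 16*(-4*(-9*sqrt(5) - 1))) - 59 = (4 + (-4*(-1 - 9*sqrt(5)))**2 + 16*(-4*(-1 - 9*sqrt(5)))) - 59 = (4 + (4 + 36*sqrt(5))**2 + 16*(4 + 36*sqrt(5))) - 59 = (4 + (4 + 36*sqrt(5))**2 + (64 + 576*sqrt(5))) - 59 = (68 + (4 + 36*sqrt(5))**2 + 576*sqrt(5)) - 59 = 9 + (4 + 36*sqrt(5))**2 + 576*sqrt(5)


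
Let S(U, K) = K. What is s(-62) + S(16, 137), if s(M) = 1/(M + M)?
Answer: 16987/124 ≈ 136.99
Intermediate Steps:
s(M) = 1/(2*M)
s(-62) + S(16, 137) = (1/2)/(-62) + 137 = (1/2)*(-1/62) + 137 = -1/124 + 137 = 16987/124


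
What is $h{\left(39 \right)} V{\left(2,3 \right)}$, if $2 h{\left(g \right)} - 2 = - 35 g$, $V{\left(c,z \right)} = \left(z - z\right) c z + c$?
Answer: $-1363$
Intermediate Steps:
$V{\left(c,z \right)} = c$ ($V{\left(c,z \right)} = 0 c z + c = 0 z + c = 0 + c = c$)
$h{\left(g \right)} = 1 - \frac{35 g}{2}$ ($h{\left(g \right)} = 1 + \frac{\left(-35\right) g}{2} = 1 - \frac{35 g}{2}$)
$h{\left(39 \right)} V{\left(2,3 \right)} = \left(1 - \frac{1365}{2}\right) 2 = \left(- \frac{1363}{2}\right) 2 = -1363$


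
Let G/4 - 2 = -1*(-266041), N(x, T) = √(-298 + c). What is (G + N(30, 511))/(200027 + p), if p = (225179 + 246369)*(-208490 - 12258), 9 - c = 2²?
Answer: -1064172/104093077877 - I*√293/104093077877 ≈ -1.0223e-5 - 1.6444e-10*I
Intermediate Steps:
c = 5 (c = 9 - 1*2² = 9 - 1*4 = 9 - 4 = 5)
N(x, T) = I*√293 (N(x, T) = √(-298 + 5) = √(-293) = I*√293)
G = 1064172 (G = 8 + 4*(-1*(-266041)) = 8 + 4*266041 = 8 + 1064164 = 1064172)
p = -104093277904 (p = 471548*(-220748) = -104093277904)
(G + N(30, 511))/(200027 + p) = (1064172 + I*√293)/(200027 - 104093277904) = (1064172 + I*√293)/(-104093077877) = (1064172 + I*√293)*(-1/104093077877) = -1064172/104093077877 - I*√293/104093077877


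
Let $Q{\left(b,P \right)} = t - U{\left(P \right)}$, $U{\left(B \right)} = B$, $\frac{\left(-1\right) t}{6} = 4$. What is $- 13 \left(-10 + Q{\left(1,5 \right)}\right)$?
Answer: $507$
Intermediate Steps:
$t = -24$ ($t = \left(-6\right) 4 = -24$)
$Q{\left(b,P \right)} = -24 - P$
$- 13 \left(-10 + Q{\left(1,5 \right)}\right) = - 13 \left(-10 - 29\right) = \left(-13\right) \left(-39\right) = 507$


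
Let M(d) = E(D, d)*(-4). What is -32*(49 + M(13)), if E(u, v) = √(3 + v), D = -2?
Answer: -1056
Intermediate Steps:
M(d) = -4*√(3 + d) (M(d) = √(3 + d)*(-4) = -4*√(3 + d))
-32*(49 + M(13)) = -32*(49 - 4*√(3 + 13)) = -32*(49 - 4*√16) = -32*(49 - 4*4) = -32*(49 - 16) = -32*33 = -1056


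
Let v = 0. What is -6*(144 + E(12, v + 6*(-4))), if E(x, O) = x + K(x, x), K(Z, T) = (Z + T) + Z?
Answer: -1152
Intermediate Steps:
K(Z, T) = T + 2*Z (K(Z, T) = (T + Z) + Z = T + 2*Z)
E(x, O) = 4*x (E(x, O) = x + (x + 2*x) = x + 3*x = 4*x)
-6*(144 + E(12, v + 6*(-4))) = -6*(144 + 4*12) = -6*(144 + 48) = -6*192 = -1152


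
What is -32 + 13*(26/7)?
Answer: 114/7 ≈ 16.286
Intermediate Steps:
-32 + 13*(26/7) = -32 + 338/7 = 114/7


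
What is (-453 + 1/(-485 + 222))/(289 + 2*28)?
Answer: -1036/789 ≈ -1.3131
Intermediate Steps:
(-453 + 1/(-485 + 222))/(289 + 2*28) = (-453 + 1/(-263))/(289 + 56) = (-453 - 1/263)/345 = -119140/263*1/345 = -1036/789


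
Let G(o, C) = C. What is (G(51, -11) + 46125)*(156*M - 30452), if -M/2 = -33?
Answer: -929473784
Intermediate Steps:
M = 66 (M = -2*(-33) = 66)
(G(51, -11) + 46125)*(156*M - 30452) = (-11 + 46125)*(156*66 - 30452) = 46114*(10296 - 30452) = 46114*(-20156) = -929473784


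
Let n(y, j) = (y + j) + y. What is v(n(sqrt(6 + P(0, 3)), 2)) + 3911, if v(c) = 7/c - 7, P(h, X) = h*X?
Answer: 39033/10 + 7*sqrt(6)/10 ≈ 3905.0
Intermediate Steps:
P(h, X) = X*h
n(y, j) = j + 2*y (n(y, j) = (j + y) + y = j + 2*y)
v(c) = -7 + 7/c
v(n(sqrt(6 + P(0, 3)), 2)) + 3911 = (-7 + 7/(2 + 2*sqrt(6 + 3*0))) + 3911 = (-7 + 7/(2 + 2*sqrt(6 + 0))) + 3911 = (-7 + 7/(2 + 2*sqrt(6))) + 3911 = 3904 + 7/(2 + 2*sqrt(6))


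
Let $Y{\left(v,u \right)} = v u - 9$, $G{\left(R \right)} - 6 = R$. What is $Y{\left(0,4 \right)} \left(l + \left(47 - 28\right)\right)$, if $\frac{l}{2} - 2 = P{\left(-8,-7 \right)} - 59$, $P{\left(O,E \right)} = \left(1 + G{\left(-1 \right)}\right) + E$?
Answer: $873$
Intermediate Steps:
$G{\left(R \right)} = 6 + R$
$Y{\left(v,u \right)} = -9 + u v$ ($Y{\left(v,u \right)} = u v - 9 = -9 + u v$)
$P{\left(O,E \right)} = 6 + E$ ($P{\left(O,E \right)} = \left(1 + \left(6 - 1\right)\right) + E = \left(1 + 5\right) + E = 6 + E$)
$l = -116$ ($l = 4 + 2 \left(\left(6 - 7\right) - 59\right) = 4 + 2 \left(-1 - 59\right) = 4 + 2 \left(-60\right) = 4 - 120 = -116$)
$Y{\left(0,4 \right)} \left(l + \left(47 - 28\right)\right) = \left(-9 + 4 \cdot 0\right) \left(-116 + \left(47 - 28\right)\right) = \left(-9 + 0\right) \left(-116 + 19\right) = \left(-9\right) \left(-97\right) = 873$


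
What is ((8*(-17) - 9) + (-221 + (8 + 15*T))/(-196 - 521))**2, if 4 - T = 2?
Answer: 1196744836/57121 ≈ 20951.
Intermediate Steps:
T = 2 (T = 4 - 1*2 = 4 - 2 = 2)
((8*(-17) - 9) + (-221 + (8 + 15*T))/(-196 - 521))**2 = ((8*(-17) - 9) + (-221 + (8 + 15*2))/(-196 - 521))**2 = ((-136 - 9) + (-221 + (8 + 30))/(-717))**2 = (-145 + (-221 + 38)*(-1/717))**2 = (-145 - 183*(-1/717))**2 = (-145 + 61/239)**2 = (-34594/239)**2 = 1196744836/57121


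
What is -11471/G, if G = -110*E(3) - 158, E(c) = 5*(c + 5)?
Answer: 11471/4558 ≈ 2.5167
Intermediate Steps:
E(c) = 25 + 5*c (E(c) = 5*(5 + c) = 25 + 5*c)
G = -4558 (G = -110*(25 + 5*3) - 158 = -110*(25 + 15) - 158 = -110*40 - 158 = -4400 - 158 = -4558)
-11471/G = -11471/(-4558) = -11471*(-1/4558) = 11471/4558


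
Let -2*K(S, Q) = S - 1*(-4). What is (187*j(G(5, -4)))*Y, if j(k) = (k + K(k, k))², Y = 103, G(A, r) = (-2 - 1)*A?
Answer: 6953221/4 ≈ 1.7383e+6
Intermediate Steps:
G(A, r) = -3*A
K(S, Q) = -2 - S/2 (K(S, Q) = -(S - 1*(-4))/2 = -(S + 4)/2 = -(4 + S)/2 = -2 - S/2)
j(k) = (-2 + k/2)² (j(k) = (k + (-2 - k/2))² = (-2 + k/2)²)
(187*j(G(5, -4)))*Y = (187*((-4 - 3*5)²/4))*103 = (187*((-4 - 15)²/4))*103 = (187*((¼)*(-19)²))*103 = (187*((¼)*361))*103 = (187*(361/4))*103 = (67507/4)*103 = 6953221/4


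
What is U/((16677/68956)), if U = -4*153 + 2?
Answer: -42063160/16677 ≈ -2522.2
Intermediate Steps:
U = -610 (U = -612 + 2 = -610)
U/((16677/68956)) = -610/(16677/68956) = -610/(16677*(1/68956)) = -610/16677/68956 = -610*68956/16677 = -42063160/16677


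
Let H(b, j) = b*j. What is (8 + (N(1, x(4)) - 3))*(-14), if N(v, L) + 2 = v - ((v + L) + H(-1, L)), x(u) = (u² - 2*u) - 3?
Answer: -42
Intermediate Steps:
x(u) = -3 + u² - 2*u
N(v, L) = -2 (N(v, L) = -2 + (v - ((v + L) - L)) = -2 + (v - ((L + v) - L)) = -2 + (v - v) = -2 + 0 = -2)
(8 + (N(1, x(4)) - 3))*(-14) = (8 + (-2 - 3))*(-14) = (8 - 5)*(-14) = 3*(-14) = -42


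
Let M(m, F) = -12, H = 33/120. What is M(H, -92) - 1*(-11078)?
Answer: 11066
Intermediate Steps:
H = 11/40 (H = 33*(1/120) = 11/40 ≈ 0.27500)
M(H, -92) - 1*(-11078) = -12 - 1*(-11078) = -12 + 11078 = 11066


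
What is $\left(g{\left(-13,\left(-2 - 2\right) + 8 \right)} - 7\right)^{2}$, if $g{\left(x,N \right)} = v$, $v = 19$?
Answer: $144$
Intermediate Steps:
$g{\left(x,N \right)} = 19$
$\left(g{\left(-13,\left(-2 - 2\right) + 8 \right)} - 7\right)^{2} = \left(19 - 7\right)^{2} = 12^{2} = 144$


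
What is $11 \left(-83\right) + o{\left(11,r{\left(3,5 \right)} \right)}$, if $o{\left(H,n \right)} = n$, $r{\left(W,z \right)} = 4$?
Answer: $-909$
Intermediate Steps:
$11 \left(-83\right) + o{\left(11,r{\left(3,5 \right)} \right)} = 11 \left(-83\right) + 4 = -913 + 4 = -909$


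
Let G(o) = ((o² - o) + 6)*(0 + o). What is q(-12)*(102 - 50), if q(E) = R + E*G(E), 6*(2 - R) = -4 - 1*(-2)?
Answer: 3639532/3 ≈ 1.2132e+6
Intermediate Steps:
G(o) = o*(6 + o² - o) (G(o) = (6 + o² - o)*o = o*(6 + o² - o))
R = 7/3 (R = 2 - (-4 - 1*(-2))/6 = 2 - (-4 + 2)/6 = 2 - ⅙*(-2) = 2 + ⅓ = 7/3 ≈ 2.3333)
q(E) = 7/3 + E²*(6 + E² - E) (q(E) = 7/3 + E*(E*(6 + E² - E)) = 7/3 + E²*(6 + E² - E))
q(-12)*(102 - 50) = (7/3 + (-12)²*(6 + (-12)² - 1*(-12)))*(102 - 50) = (7/3 + 144*(6 + 144 + 12))*52 = (7/3 + 144*162)*52 = (7/3 + 23328)*52 = (69991/3)*52 = 3639532/3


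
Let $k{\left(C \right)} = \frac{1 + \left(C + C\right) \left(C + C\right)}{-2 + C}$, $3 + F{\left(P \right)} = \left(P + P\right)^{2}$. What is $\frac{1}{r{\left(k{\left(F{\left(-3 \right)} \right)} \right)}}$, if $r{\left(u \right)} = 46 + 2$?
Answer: $\frac{1}{48} \approx 0.020833$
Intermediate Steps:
$F{\left(P \right)} = -3 + 4 P^{2}$ ($F{\left(P \right)} = -3 + \left(P + P\right)^{2} = -3 + \left(2 P\right)^{2} = -3 + 4 P^{2}$)
$k{\left(C \right)} = \frac{1 + 4 C^{2}}{-2 + C}$ ($k{\left(C \right)} = \frac{1 + 2 C 2 C}{-2 + C} = \frac{1 + 4 C^{2}}{-2 + C}$)
$r{\left(u \right)} = 48$
$\frac{1}{r{\left(k{\left(F{\left(-3 \right)} \right)} \right)}} = \frac{1}{48}$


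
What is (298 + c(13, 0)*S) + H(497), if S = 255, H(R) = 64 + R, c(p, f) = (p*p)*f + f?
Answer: 859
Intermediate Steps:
c(p, f) = f + f*p² (c(p, f) = p²*f + f = f*p² + f = f + f*p²)
(298 + c(13, 0)*S) + H(497) = (298 + (0*(1 + 13²))*255) + (64 + 497) = (298 + (0*(1 + 169))*255) + 561 = (298 + (0*170)*255) + 561 = (298 + 0*255) + 561 = (298 + 0) + 561 = 298 + 561 = 859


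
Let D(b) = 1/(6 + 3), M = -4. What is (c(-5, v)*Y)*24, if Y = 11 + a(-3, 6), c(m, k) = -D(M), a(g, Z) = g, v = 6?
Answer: -64/3 ≈ -21.333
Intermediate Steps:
D(b) = ⅑ (D(b) = 1/9 = ⅑)
c(m, k) = -⅑ (c(m, k) = -1*⅑ = -⅑)
Y = 8 (Y = 11 - 3 = 8)
(c(-5, v)*Y)*24 = -⅑*8*24 = -8/9*24 = -64/3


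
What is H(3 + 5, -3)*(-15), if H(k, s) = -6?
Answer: 90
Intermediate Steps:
H(3 + 5, -3)*(-15) = -6*(-15) = 90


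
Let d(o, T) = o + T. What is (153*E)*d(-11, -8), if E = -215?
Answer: 625005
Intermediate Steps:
d(o, T) = T + o
(153*E)*d(-11, -8) = (153*(-215))*(-8 - 11) = -32895*(-19) = 625005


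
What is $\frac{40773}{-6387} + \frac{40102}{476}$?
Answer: $\frac{39453921}{506702} \approx 77.864$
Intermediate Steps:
$\frac{40773}{-6387} + \frac{40102}{476} = 40773 \left(- \frac{1}{6387}\right) + 40102 \cdot \frac{1}{476} = - \frac{13591}{2129} + \frac{20051}{238} = \frac{39453921}{506702}$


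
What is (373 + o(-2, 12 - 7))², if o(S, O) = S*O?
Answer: 131769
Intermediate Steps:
o(S, O) = O*S
(373 + o(-2, 12 - 7))² = (373 + (12 - 7)*(-2))² = (373 + 5*(-2))² = (373 - 10)² = 363² = 131769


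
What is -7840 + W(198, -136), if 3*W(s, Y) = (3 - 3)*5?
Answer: -7840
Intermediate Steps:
W(s, Y) = 0 (W(s, Y) = ((3 - 3)*5)/3 = (0*5)/3 = (⅓)*0 = 0)
-7840 + W(198, -136) = -7840 + 0 = -7840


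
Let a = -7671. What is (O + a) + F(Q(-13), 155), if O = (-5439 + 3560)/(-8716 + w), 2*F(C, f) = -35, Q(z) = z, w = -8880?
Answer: -135284967/17596 ≈ -7688.4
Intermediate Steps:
F(C, f) = -35/2 (F(C, f) = (½)*(-35) = -35/2)
O = 1879/17596 (O = (-5439 + 3560)/(-8716 - 8880) = -1879/(-17596) = -1879*(-1/17596) = 1879/17596 ≈ 0.10679)
(O + a) + F(Q(-13), 155) = (1879/17596 - 7671) - 35/2 = -134977037/17596 - 35/2 = -135284967/17596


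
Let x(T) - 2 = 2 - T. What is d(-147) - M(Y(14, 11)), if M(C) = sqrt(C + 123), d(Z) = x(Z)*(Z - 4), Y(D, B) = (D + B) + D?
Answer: -22801 - 9*sqrt(2) ≈ -22814.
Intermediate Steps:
Y(D, B) = B + 2*D (Y(D, B) = (B + D) + D = B + 2*D)
x(T) = 4 - T (x(T) = 2 + (2 - T) = 4 - T)
d(Z) = (-4 + Z)*(4 - Z) (d(Z) = (4 - Z)*(Z - 4) = (4 - Z)*(-4 + Z) = (-4 + Z)*(4 - Z))
M(C) = sqrt(123 + C)
d(-147) - M(Y(14, 11)) = -(-4 - 147)**2 - sqrt(123 + (11 + 2*14)) = -1*(-151)**2 - sqrt(123 + (11 + 28)) = -1*22801 - sqrt(123 + 39) = -22801 - sqrt(162) = -22801 - 9*sqrt(2)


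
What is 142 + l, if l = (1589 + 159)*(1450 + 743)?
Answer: 3833506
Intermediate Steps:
l = 3833364 (l = 1748*2193 = 3833364)
142 + l = 142 + 3833364 = 3833506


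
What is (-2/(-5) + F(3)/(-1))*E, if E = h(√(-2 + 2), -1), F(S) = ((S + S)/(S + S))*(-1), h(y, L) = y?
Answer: 0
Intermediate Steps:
F(S) = -1 (F(S) = ((2*S)/((2*S)))*(-1) = ((2*S)*(1/(2*S)))*(-1) = 1*(-1) = -1)
E = 0 (E = √(-2 + 2) = √0 = 0)
(-2/(-5) + F(3)/(-1))*E = (-2/(-5) - 1/(-1))*0 = (-2*(-⅕) - 1*(-1))*0 = (⅖ + 1)*0 = (7/5)*0 = 0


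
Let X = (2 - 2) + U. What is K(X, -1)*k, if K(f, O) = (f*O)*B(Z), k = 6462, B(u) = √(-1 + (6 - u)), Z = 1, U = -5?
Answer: 64620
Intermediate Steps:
B(u) = √(5 - u)
X = -5 (X = (2 - 2) - 5 = 0 - 5 = -5)
K(f, O) = 2*O*f (K(f, O) = (f*O)*√(5 - 1*1) = (O*f)*√(5 - 1) = (O*f)*√4 = (O*f)*2 = 2*O*f)
K(X, -1)*k = (2*(-1)*(-5))*6462 = 10*6462 = 64620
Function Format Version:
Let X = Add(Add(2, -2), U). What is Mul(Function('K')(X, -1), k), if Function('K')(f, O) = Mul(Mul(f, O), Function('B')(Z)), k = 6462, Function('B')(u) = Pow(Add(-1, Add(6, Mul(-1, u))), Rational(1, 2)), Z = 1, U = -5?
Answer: 64620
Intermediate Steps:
Function('B')(u) = Pow(Add(5, Mul(-1, u)), Rational(1, 2))
X = -5 (X = Add(Add(2, -2), -5) = Add(0, -5) = -5)
Function('K')(f, O) = Mul(2, O, f) (Function('K')(f, O) = Mul(Mul(f, O), Pow(Add(5, Mul(-1, 1)), Rational(1, 2))) = Mul(Mul(O, f), Pow(Add(5, -1), Rational(1, 2))) = Mul(Mul(O, f), Pow(4, Rational(1, 2))) = Mul(Mul(O, f), 2) = Mul(2, O, f))
Mul(Function('K')(X, -1), k) = Mul(Mul(2, -1, -5), 6462) = Mul(10, 6462) = 64620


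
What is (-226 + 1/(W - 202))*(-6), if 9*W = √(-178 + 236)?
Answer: 2240883834/1652533 + 27*√58/1652533 ≈ 1356.0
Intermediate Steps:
W = √58/9 (W = √(-178 + 236)/9 = √58/9 ≈ 0.84620)
(-226 + 1/(W - 202))*(-6) = (-226 + 1/(√58/9 - 202))*(-6) = (-226 + 1/(-202 + √58/9))*(-6) = 1356 - 6/(-202 + √58/9)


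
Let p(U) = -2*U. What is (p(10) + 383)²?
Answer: 131769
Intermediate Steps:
(p(10) + 383)² = (-2*10 + 383)² = (-20 + 383)² = 363² = 131769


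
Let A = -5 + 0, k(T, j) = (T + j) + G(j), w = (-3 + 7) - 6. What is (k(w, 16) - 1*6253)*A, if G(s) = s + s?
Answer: 31035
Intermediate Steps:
G(s) = 2*s
w = -2 (w = 4 - 6 = -2)
k(T, j) = T + 3*j (k(T, j) = (T + j) + 2*j = T + 3*j)
A = -5
(k(w, 16) - 1*6253)*A = ((-2 + 3*16) - 1*6253)*(-5) = ((-2 + 48) - 6253)*(-5) = (46 - 6253)*(-5) = -6207*(-5) = 31035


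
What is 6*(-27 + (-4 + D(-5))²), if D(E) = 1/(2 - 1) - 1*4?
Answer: 132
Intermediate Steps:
D(E) = -3 (D(E) = 1/1 - 4 = 1 - 4 = -3)
6*(-27 + (-4 + D(-5))²) = 6*(-27 + (-4 - 3)²) = 6*(-27 + (-7)²) = 6*(-27 + 49) = 6*22 = 132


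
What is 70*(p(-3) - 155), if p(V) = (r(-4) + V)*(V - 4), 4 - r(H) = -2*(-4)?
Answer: -7420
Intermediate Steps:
r(H) = -4 (r(H) = 4 - (-2)*(-4) = 4 - 1*8 = 4 - 8 = -4)
p(V) = (-4 + V)² (p(V) = (-4 + V)*(V - 4) = (-4 + V)*(-4 + V) = (-4 + V)²)
70*(p(-3) - 155) = 70*((16 + (-3)² - 8*(-3)) - 155) = 70*((16 + 9 + 24) - 155) = 70*(49 - 155) = 70*(-106) = -7420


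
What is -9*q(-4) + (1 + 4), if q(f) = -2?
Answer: 23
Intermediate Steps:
-9*q(-4) + (1 + 4) = -9*(-2) + (1 + 4) = 18 + 5 = 23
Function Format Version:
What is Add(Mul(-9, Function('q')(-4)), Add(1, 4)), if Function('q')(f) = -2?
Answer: 23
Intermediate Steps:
Add(Mul(-9, Function('q')(-4)), Add(1, 4)) = Add(Mul(-9, -2), Add(1, 4)) = Add(18, 5) = 23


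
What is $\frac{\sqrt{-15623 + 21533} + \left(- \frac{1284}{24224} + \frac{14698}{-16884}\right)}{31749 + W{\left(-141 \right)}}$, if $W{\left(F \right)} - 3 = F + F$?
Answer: $- \frac{23607713}{804447972720} + \frac{\sqrt{5910}}{31470} \approx 0.0024135$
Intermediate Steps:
$W{\left(F \right)} = 3 + 2 F$ ($W{\left(F \right)} = 3 + \left(F + F\right) = 3 + 2 F$)
$\frac{\sqrt{-15623 + 21533} + \left(- \frac{1284}{24224} + \frac{14698}{-16884}\right)}{31749 + W{\left(-141 \right)}} = \frac{\sqrt{-15623 + 21533} + \left(- \frac{1284}{24224} + \frac{14698}{-16884}\right)}{31749 + \left(3 + 2 \left(-141\right)\right)} = \frac{\sqrt{5910} + \left(\left(-1284\right) \frac{1}{24224} + 14698 \left(- \frac{1}{16884}\right)\right)}{31749 + \left(3 - 282\right)} = \frac{\sqrt{5910} - \frac{23607713}{25562376}}{31749 - 279} = \frac{\sqrt{5910} - \frac{23607713}{25562376}}{31470} = \left(- \frac{23607713}{25562376} + \sqrt{5910}\right) \frac{1}{31470} = - \frac{23607713}{804447972720} + \frac{\sqrt{5910}}{31470}$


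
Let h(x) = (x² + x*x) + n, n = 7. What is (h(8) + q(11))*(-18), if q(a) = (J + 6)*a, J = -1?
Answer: -3420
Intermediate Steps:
q(a) = 5*a (q(a) = (-1 + 6)*a = 5*a)
h(x) = 7 + 2*x² (h(x) = (x² + x*x) + 7 = (x² + x²) + 7 = 2*x² + 7 = 7 + 2*x²)
(h(8) + q(11))*(-18) = ((7 + 2*8²) + 5*11)*(-18) = ((7 + 2*64) + 55)*(-18) = ((7 + 128) + 55)*(-18) = (135 + 55)*(-18) = 190*(-18) = -3420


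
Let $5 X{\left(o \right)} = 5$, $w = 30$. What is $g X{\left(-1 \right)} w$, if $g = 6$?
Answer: $180$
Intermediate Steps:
$X{\left(o \right)} = 1$ ($X{\left(o \right)} = \frac{1}{5} \cdot 5 = 1$)
$g X{\left(-1 \right)} w = 6 \cdot 1 \cdot 30 = 6 \cdot 30 = 180$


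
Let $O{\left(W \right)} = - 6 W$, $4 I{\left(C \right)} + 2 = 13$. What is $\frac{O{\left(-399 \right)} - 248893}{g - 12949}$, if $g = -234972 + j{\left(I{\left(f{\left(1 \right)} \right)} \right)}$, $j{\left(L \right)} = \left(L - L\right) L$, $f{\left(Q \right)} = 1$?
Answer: $\frac{246499}{247921} \approx 0.99426$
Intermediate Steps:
$I{\left(C \right)} = \frac{11}{4}$ ($I{\left(C \right)} = - \frac{1}{2} + \frac{1}{4} \cdot 13 = - \frac{1}{2} + \frac{13}{4} = \frac{11}{4}$)
$j{\left(L \right)} = 0$ ($j{\left(L \right)} = 0 L = 0$)
$g = -234972$ ($g = -234972 + 0 = -234972$)
$\frac{O{\left(-399 \right)} - 248893}{g - 12949} = \frac{\left(-6\right) \left(-399\right) - 248893}{-234972 - 12949} = \frac{2394 - 248893}{-247921} = \left(-246499\right) \left(- \frac{1}{247921}\right) = \frac{246499}{247921}$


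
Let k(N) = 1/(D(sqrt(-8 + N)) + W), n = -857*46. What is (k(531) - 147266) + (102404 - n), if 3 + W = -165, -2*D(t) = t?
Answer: -611309792/112373 + 2*sqrt(523)/112373 ≈ -5440.0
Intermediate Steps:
n = -39422
D(t) = -t/2
W = -168 (W = -3 - 165 = -168)
k(N) = 1/(-168 - sqrt(-8 + N)/2) (k(N) = 1/(-sqrt(-8 + N)/2 - 168) = 1/(-168 - sqrt(-8 + N)/2))
(k(531) - 147266) + (102404 - n) = (-2/(336 + sqrt(-8 + 531)) - 147266) + (102404 - 1*(-39422)) = (-2/(336 + sqrt(523)) - 147266) + (102404 + 39422) = (-147266 - 2/(336 + sqrt(523))) + 141826 = -5440 - 2/(336 + sqrt(523))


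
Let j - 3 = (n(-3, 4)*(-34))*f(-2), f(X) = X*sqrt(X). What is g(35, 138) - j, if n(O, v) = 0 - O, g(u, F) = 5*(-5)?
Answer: -28 - 204*I*sqrt(2) ≈ -28.0 - 288.5*I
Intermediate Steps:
g(u, F) = -25
n(O, v) = -O
f(X) = X**(3/2)
j = 3 + 204*I*sqrt(2) (j = 3 + (-1*(-3)*(-34))*(-2)**(3/2) = 3 + (3*(-34))*(-2*I*sqrt(2)) = 3 - (-204)*I*sqrt(2) = 3 + 204*I*sqrt(2) ≈ 3.0 + 288.5*I)
g(35, 138) - j = -25 - (3 + 204*I*sqrt(2)) = -25 + (-3 - 204*I*sqrt(2)) = -28 - 204*I*sqrt(2)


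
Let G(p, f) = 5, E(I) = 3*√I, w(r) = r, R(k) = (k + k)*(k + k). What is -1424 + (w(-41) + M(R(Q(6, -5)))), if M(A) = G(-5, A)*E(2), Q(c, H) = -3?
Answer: -1465 + 15*√2 ≈ -1443.8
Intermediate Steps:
R(k) = 4*k² (R(k) = (2*k)*(2*k) = 4*k²)
M(A) = 15*√2 (M(A) = 5*(3*√2) = 15*√2)
-1424 + (w(-41) + M(R(Q(6, -5)))) = -1424 + (-41 + 15*√2) = -1465 + 15*√2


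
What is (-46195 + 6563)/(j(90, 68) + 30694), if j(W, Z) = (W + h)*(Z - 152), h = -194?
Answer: -19816/19715 ≈ -1.0051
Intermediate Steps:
j(W, Z) = (-194 + W)*(-152 + Z) (j(W, Z) = (W - 194)*(Z - 152) = (-194 + W)*(-152 + Z))
(-46195 + 6563)/(j(90, 68) + 30694) = (-46195 + 6563)/((29488 - 194*68 - 152*90 + 90*68) + 30694) = -39632/((29488 - 13192 - 13680 + 6120) + 30694) = -39632/(8736 + 30694) = -39632/39430 = -39632*1/39430 = -19816/19715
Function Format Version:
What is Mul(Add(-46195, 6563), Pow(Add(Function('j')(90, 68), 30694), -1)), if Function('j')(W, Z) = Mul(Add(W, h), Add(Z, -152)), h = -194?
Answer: Rational(-19816, 19715) ≈ -1.0051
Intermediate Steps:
Function('j')(W, Z) = Mul(Add(-194, W), Add(-152, Z)) (Function('j')(W, Z) = Mul(Add(W, -194), Add(Z, -152)) = Mul(Add(-194, W), Add(-152, Z)))
Mul(Add(-46195, 6563), Pow(Add(Function('j')(90, 68), 30694), -1)) = Mul(Add(-46195, 6563), Pow(Add(Add(29488, Mul(-194, 68), Mul(-152, 90), Mul(90, 68)), 30694), -1)) = Mul(-39632, Pow(Add(Add(29488, -13192, -13680, 6120), 30694), -1)) = Mul(-39632, Pow(Add(8736, 30694), -1)) = Mul(-39632, Pow(39430, -1)) = Mul(-39632, Rational(1, 39430)) = Rational(-19816, 19715)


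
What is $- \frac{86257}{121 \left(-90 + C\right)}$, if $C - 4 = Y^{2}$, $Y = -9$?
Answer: $\frac{86257}{605} \approx 142.57$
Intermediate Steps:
$C = 85$ ($C = 4 + \left(-9\right)^{2} = 4 + 81 = 85$)
$- \frac{86257}{121 \left(-90 + C\right)} = - \frac{86257}{121 \left(-90 + 85\right)} = - \frac{86257}{121 \left(-5\right)} = - \frac{86257}{-605} = \left(-86257\right) \left(- \frac{1}{605}\right) = \frac{86257}{605}$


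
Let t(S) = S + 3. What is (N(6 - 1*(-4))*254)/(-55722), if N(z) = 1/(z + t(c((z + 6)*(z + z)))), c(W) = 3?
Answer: -127/445776 ≈ -0.00028490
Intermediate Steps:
t(S) = 3 + S
N(z) = 1/(6 + z) (N(z) = 1/(z + (3 + 3)) = 1/(z + 6) = 1/(6 + z))
(N(6 - 1*(-4))*254)/(-55722) = (254/(6 + (6 - 1*(-4))))/(-55722) = (254/(6 + (6 + 4)))*(-1/55722) = (254/(6 + 10))*(-1/55722) = (254/16)*(-1/55722) = ((1/16)*254)*(-1/55722) = (127/8)*(-1/55722) = -127/445776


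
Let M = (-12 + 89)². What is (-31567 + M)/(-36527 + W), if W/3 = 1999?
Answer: 12819/15265 ≈ 0.83976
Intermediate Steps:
M = 5929 (M = 77² = 5929)
W = 5997 (W = 3*1999 = 5997)
(-31567 + M)/(-36527 + W) = (-31567 + 5929)/(-36527 + 5997) = -25638/(-30530) = -25638*(-1/30530) = 12819/15265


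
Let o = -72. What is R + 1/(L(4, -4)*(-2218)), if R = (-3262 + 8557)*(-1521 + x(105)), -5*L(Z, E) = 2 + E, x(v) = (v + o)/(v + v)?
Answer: -250057499693/31052 ≈ -8.0529e+6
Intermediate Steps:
x(v) = (-72 + v)/(2*v) (x(v) = (v - 72)/(v + v) = (-72 + v)/((2*v)) = (-72 + v)*(1/(2*v)) = (-72 + v)/(2*v))
L(Z, E) = -2/5 - E/5 (L(Z, E) = -(2 + E)/5 = -2/5 - E/5)
R = -112740081/14 (R = (-3262 + 8557)*(-1521 + (1/2)*(-72 + 105)/105) = 5295*(-1521 + (1/2)*(1/105)*33) = 5295*(-1521 + 11/70) = 5295*(-106459/70) = -112740081/14 ≈ -8.0529e+6)
R + 1/(L(4, -4)*(-2218)) = -112740081/14 + 1/((-2/5 - 1/5*(-4))*(-2218)) = -112740081/14 + 1/((-2/5 + 4/5)*(-2218)) = -112740081/14 + 1/((2/5)*(-2218)) = -112740081/14 + 1/(-4436/5) = -112740081/14 - 5/4436 = -250057499693/31052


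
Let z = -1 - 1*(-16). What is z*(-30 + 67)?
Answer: 555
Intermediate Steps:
z = 15 (z = -1 + 16 = 15)
z*(-30 + 67) = 15*(-30 + 67) = 15*37 = 555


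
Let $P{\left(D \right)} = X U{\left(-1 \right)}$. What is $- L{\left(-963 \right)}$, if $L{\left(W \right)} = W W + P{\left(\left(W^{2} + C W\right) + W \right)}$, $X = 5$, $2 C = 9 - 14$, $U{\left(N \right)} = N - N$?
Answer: $-927369$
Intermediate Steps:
$U{\left(N \right)} = 0$
$C = - \frac{5}{2}$ ($C = \frac{9 - 14}{2} = \frac{1}{2} \left(-5\right) = - \frac{5}{2} \approx -2.5$)
$P{\left(D \right)} = 0$ ($P{\left(D \right)} = 5 \cdot 0 = 0$)
$L{\left(W \right)} = W^{2}$ ($L{\left(W \right)} = W W + 0 = W^{2} + 0 = W^{2}$)
$- L{\left(-963 \right)} = - \left(-963\right)^{2} = \left(-1\right) 927369 = -927369$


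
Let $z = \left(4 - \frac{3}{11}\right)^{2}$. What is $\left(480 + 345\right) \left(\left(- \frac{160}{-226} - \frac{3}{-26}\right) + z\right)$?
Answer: $\frac{392360775}{32318} \approx 12141.0$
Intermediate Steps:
$z = \frac{1681}{121}$ ($z = \left(4 - \frac{3}{11}\right)^{2} = \left(\frac{41}{11}\right)^{2} = \frac{1681}{121} \approx 13.893$)
$\left(480 + 345\right) \left(\left(- \frac{160}{-226} - \frac{3}{-26}\right) + z\right) = \left(480 + 345\right) \left(\left(- \frac{160}{-226} - \frac{3}{-26}\right) + \frac{1681}{121}\right) = 825 \left(\left(\left(-160\right) \left(- \frac{1}{226}\right) - - \frac{3}{26}\right) + \frac{1681}{121}\right) = 825 \left(\left(\frac{80}{113} + \frac{3}{26}\right) + \frac{1681}{121}\right) = 825 \left(\frac{2419}{2938} + \frac{1681}{121}\right) = 825 \cdot \frac{5231477}{355498} = \frac{392360775}{32318}$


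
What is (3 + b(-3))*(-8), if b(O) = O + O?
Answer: 24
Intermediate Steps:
b(O) = 2*O
(3 + b(-3))*(-8) = (3 + 2*(-3))*(-8) = (3 - 6)*(-8) = -3*(-8) = 24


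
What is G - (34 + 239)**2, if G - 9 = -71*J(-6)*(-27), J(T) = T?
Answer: -86022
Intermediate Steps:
G = -11493 (G = 9 - 71*(-6)*(-27) = 9 + 426*(-27) = 9 - 11502 = -11493)
G - (34 + 239)**2 = -11493 - (34 + 239)**2 = -11493 - 1*273**2 = -11493 - 1*74529 = -11493 - 74529 = -86022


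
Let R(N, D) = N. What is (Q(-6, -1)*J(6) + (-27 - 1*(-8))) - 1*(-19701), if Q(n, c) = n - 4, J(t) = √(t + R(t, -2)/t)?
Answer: 19682 - 10*√7 ≈ 19656.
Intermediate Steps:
J(t) = √(1 + t) (J(t) = √(t + t/t) = √(t + 1) = √(1 + t))
Q(n, c) = -4 + n
(Q(-6, -1)*J(6) + (-27 - 1*(-8))) - 1*(-19701) = ((-4 - 6)*√(1 + 6) + (-27 - 1*(-8))) - 1*(-19701) = (-10*√7 + (-27 + 8)) + 19701 = (-10*√7 - 19) + 19701 = (-19 - 10*√7) + 19701 = 19682 - 10*√7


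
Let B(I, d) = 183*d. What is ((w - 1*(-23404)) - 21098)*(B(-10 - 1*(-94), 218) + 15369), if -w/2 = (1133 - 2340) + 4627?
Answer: -250562442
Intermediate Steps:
w = -6840 (w = -2*((1133 - 2340) + 4627) = -2*(-1207 + 4627) = -2*3420 = -6840)
((w - 1*(-23404)) - 21098)*(B(-10 - 1*(-94), 218) + 15369) = ((-6840 - 1*(-23404)) - 21098)*(183*218 + 15369) = ((-6840 + 23404) - 21098)*(39894 + 15369) = (16564 - 21098)*55263 = -4534*55263 = -250562442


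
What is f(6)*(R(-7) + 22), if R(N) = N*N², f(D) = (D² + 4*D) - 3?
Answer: -18297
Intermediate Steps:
f(D) = -3 + D² + 4*D
R(N) = N³
f(6)*(R(-7) + 22) = (-3 + 6² + 4*6)*((-7)³ + 22) = (-3 + 36 + 24)*(-343 + 22) = 57*(-321) = -18297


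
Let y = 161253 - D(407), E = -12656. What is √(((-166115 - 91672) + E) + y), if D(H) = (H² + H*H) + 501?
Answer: I*√440989 ≈ 664.07*I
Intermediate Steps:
D(H) = 501 + 2*H² (D(H) = (H² + H²) + 501 = 2*H² + 501 = 501 + 2*H²)
y = -170546 (y = 161253 - (501 + 2*407²) = 161253 - (501 + 2*165649) = 161253 - (501 + 331298) = 161253 - 1*331799 = 161253 - 331799 = -170546)
√(((-166115 - 91672) + E) + y) = √(((-166115 - 91672) - 12656) - 170546) = √((-257787 - 12656) - 170546) = √(-270443 - 170546) = √(-440989) = I*√440989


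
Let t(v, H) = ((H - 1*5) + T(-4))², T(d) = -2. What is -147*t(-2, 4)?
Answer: -1323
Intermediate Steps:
t(v, H) = (-7 + H)² (t(v, H) = ((H - 1*5) - 2)² = ((H - 5) - 2)² = ((-5 + H) - 2)² = (-7 + H)²)
-147*t(-2, 4) = -147*(-7 + 4)² = -147*(-3)² = -147*9 = -1323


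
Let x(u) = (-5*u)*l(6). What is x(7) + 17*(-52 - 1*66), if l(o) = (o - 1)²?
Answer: -2881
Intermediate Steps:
l(o) = (-1 + o)²
x(u) = -125*u (x(u) = (-5*u)*(-1 + 6)² = -5*u*5² = -5*u*25 = -125*u)
x(7) + 17*(-52 - 1*66) = -125*7 + 17*(-52 - 1*66) = -875 + 17*(-52 - 66) = -875 + 17*(-118) = -875 - 2006 = -2881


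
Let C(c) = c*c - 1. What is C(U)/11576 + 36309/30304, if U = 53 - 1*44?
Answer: 52842163/43849888 ≈ 1.2051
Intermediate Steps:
U = 9 (U = 53 - 44 = 9)
C(c) = -1 + c² (C(c) = c² - 1 = -1 + c²)
C(U)/11576 + 36309/30304 = (-1 + 9²)/11576 + 36309/30304 = (-1 + 81)*(1/11576) + 36309*(1/30304) = 80*(1/11576) + 36309/30304 = 10/1447 + 36309/30304 = 52842163/43849888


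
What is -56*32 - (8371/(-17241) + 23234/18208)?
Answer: -281400097801/156962064 ≈ -1792.8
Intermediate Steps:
-56*32 - (8371/(-17241) + 23234/18208) = -1792 - (8371*(-1/17241) + 23234*(1/18208)) = -1792 - (-8371/17241 + 11617/9104) = -1792 - 1*124079113/156962064 = -1792 - 124079113/156962064 = -281400097801/156962064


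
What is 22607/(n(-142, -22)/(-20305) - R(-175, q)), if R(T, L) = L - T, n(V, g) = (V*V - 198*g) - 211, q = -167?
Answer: -459035135/186749 ≈ -2458.0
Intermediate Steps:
n(V, g) = -211 + V² - 198*g (n(V, g) = (V² - 198*g) - 211 = -211 + V² - 198*g)
22607/(n(-142, -22)/(-20305) - R(-175, q)) = 22607/((-211 + (-142)² - 198*(-22))/(-20305) - (-167 - 1*(-175))) = 22607/((-211 + 20164 + 4356)*(-1/20305) - (-167 + 175)) = 22607/(24309*(-1/20305) - 1*8) = 22607/(-24309/20305 - 8) = 22607/(-186749/20305) = 22607*(-20305/186749) = -459035135/186749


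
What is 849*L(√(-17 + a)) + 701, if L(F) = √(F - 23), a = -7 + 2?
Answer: 701 + 849*√(-23 + I*√22) ≈ 1114.0 + 4092.6*I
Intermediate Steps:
a = -5
L(F) = √(-23 + F)
849*L(√(-17 + a)) + 701 = 849*√(-23 + √(-17 - 5)) + 701 = 849*√(-23 + √(-22)) + 701 = 849*√(-23 + I*√22) + 701 = 701 + 849*√(-23 + I*√22)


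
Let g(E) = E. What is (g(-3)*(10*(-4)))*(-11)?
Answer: -1320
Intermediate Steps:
(g(-3)*(10*(-4)))*(-11) = -30*(-4)*(-11) = -3*(-40)*(-11) = 120*(-11) = -1320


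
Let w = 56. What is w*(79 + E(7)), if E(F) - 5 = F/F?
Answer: 4760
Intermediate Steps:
E(F) = 6 (E(F) = 5 + F/F = 5 + 1 = 6)
w*(79 + E(7)) = 56*(79 + 6) = 56*85 = 4760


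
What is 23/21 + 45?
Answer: 968/21 ≈ 46.095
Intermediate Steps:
23/21 + 45 = 968/21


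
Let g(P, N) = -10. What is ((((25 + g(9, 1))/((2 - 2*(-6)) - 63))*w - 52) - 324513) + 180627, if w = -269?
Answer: -7048927/49 ≈ -1.4386e+5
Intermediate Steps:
((((25 + g(9, 1))/((2 - 2*(-6)) - 63))*w - 52) - 324513) + 180627 = ((((25 - 10)/((2 - 2*(-6)) - 63))*(-269) - 52) - 324513) + 180627 = (((15/((2 + 12) - 63))*(-269) - 52) - 324513) + 180627 = (((15/(14 - 63))*(-269) - 52) - 324513) + 180627 = (((15/(-49))*(-269) - 52) - 324513) + 180627 = (((15*(-1/49))*(-269) - 52) - 324513) + 180627 = ((-15/49*(-269) - 52) - 324513) + 180627 = ((4035/49 - 52) - 324513) + 180627 = (1487/49 - 324513) + 180627 = -15899650/49 + 180627 = -7048927/49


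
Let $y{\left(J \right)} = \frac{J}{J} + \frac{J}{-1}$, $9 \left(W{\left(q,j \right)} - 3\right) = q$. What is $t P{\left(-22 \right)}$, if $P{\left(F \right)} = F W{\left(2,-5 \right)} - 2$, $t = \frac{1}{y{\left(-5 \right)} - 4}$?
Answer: $- \frac{328}{9} \approx -36.444$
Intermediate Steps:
$W{\left(q,j \right)} = 3 + \frac{q}{9}$
$y{\left(J \right)} = 1 - J$ ($y{\left(J \right)} = 1 + J \left(-1\right) = 1 - J$)
$t = \frac{1}{2}$ ($t = \frac{1}{\left(1 - -5\right) - 4} = \frac{1}{\left(1 + 5\right) - 4} = \frac{1}{6 - 4} = \frac{1}{2} \approx 0.5$)
$P{\left(F \right)} = -2 + \frac{29 F}{9}$ ($P{\left(F \right)} = F \left(3 + \frac{1}{9} \cdot 2\right) - 2 = F \left(3 + \frac{2}{9}\right) - 2 = F \frac{29}{9} - 2 = \frac{29 F}{9} - 2 = -2 + \frac{29 F}{9}$)
$t P{\left(-22 \right)} = \frac{-2 + \frac{29}{9} \left(-22\right)}{2} = \frac{-2 - \frac{638}{9}}{2} = \frac{1}{2} \left(- \frac{656}{9}\right) = - \frac{328}{9}$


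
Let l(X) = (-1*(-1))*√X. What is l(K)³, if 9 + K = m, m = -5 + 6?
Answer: -16*I*√2 ≈ -22.627*I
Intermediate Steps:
m = 1
K = -8 (K = -9 + 1 = -8)
l(X) = √X (l(X) = 1*√X = √X)
l(K)³ = (√(-8))³ = (2*I*√2)³ = -16*I*√2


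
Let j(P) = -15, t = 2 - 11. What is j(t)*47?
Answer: -705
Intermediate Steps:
t = -9
j(t)*47 = -15*47 = -705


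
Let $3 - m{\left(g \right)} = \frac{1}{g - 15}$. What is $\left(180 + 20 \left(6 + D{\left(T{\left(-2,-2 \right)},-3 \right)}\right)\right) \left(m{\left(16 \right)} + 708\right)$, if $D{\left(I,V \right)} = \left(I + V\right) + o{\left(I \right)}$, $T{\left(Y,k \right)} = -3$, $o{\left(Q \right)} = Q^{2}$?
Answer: $255600$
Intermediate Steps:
$m{\left(g \right)} = 3 - \frac{1}{-15 + g}$ ($m{\left(g \right)} = 3 - \frac{1}{g - 15} = 3 - \frac{1}{-15 + g}$)
$D{\left(I,V \right)} = I + V + I^{2}$ ($D{\left(I,V \right)} = \left(I + V\right) + I^{2} = I + V + I^{2}$)
$\left(180 + 20 \left(6 + D{\left(T{\left(-2,-2 \right)},-3 \right)}\right)\right) \left(m{\left(16 \right)} + 708\right) = \left(180 + 20 \left(6 - \left(6 - 9\right)\right)\right) \left(\frac{-46 + 3 \cdot 16}{-15 + 16} + 708\right) = \left(180 + 20 \left(6 - -3\right)\right) \left(\frac{-46 + 48}{1} + 708\right) = \left(180 + 20 \left(6 + 3\right)\right) \left(1 \cdot 2 + 708\right) = \left(180 + 20 \cdot 9\right) \left(2 + 708\right) = \left(180 + 180\right) 710 = 360 \cdot 710 = 255600$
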